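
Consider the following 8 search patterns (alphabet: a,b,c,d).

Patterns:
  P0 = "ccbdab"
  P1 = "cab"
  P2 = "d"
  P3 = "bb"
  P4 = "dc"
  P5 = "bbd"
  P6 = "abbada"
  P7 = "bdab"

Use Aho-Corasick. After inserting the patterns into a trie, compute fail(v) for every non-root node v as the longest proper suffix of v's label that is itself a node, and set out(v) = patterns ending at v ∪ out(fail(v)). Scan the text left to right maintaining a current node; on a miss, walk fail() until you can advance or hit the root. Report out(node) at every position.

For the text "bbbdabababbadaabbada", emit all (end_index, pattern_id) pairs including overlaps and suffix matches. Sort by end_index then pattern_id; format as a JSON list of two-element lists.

Construct AC machine:
Trie (insert patterns):
  n0 'ε': a→14 b→10 c→1 d→9
  n1 'c': a→7 c→2
  n2 'cc': b→3
  n3 'ccb': d→4
  n4 'ccbd': a→5
  n5 'ccbda': b→6
  n6 'ccbdab': ·  ←P0
  n7 'ca': b→8
  n8 'cab': ·  ←P1
  n9 'd': c→12  ←P2
  n10 'b': b→11 d→20
  n11 'bb': d→13  ←P3
  n12 'dc': ·  ←P4
  n13 'bbd': ·  ←P5
  n14 'a': b→15
  n15 'ab': b→16
  n16 'abb': a→17
  n17 'abba': d→18
  n18 'abbad': a→19
  n19 'abbada': ·  ←P6
  n20 'bd': a→21
  n21 'bda': b→22
  n22 'bdab': ·  ←P7

Failure links (BFS by depth):
  n1('c'): parent n0 fail=0; on 'c' 0 → fail=0;  out ∅∪∅=∅
  n9('d'): parent n0 fail=0; on 'd' 0 → fail=0;  out {2}∪∅={2}
  n10('b'): parent n0 fail=0; on 'b' 0 → fail=0;  out ∅∪∅=∅
  n14('a'): parent n0 fail=0; on 'a' 0 → fail=0;  out ∅∪∅=∅
  n2('cc'): parent n1 fail=0; on 'c' 0 → fail=1;  out ∅∪∅=∅
  n7('ca'): parent n1 fail=0; on 'a' 0 → fail=14;  out ∅∪∅=∅
  n11('bb'): parent n10 fail=0; on 'b' 0 → fail=10;  out {3}∪∅={3}
  n12('dc'): parent n9 fail=0; on 'c' 0 → fail=1;  out {4}∪∅={4}
  n15('ab'): parent n14 fail=0; on 'b' 0 → fail=10;  out ∅∪∅=∅
  n20('bd'): parent n10 fail=0; on 'd' 0 → fail=9;  out ∅∪{2}={2}
  n3('ccb'): parent n2 fail=1; on 'b' 1→0 → fail=10;  out ∅∪∅=∅
  n8('cab'): parent n7 fail=14; on 'b' 14 → fail=15;  out {1}∪∅={1}
  n13('bbd'): parent n11 fail=10; on 'd' 10 → fail=20;  out {5}∪{2}={2,5}
  n16('abb'): parent n15 fail=10; on 'b' 10 → fail=11;  out ∅∪{3}={3}
  n21('bda'): parent n20 fail=9; on 'a' 9→0 → fail=14;  out ∅∪∅=∅
  n4('ccbd'): parent n3 fail=10; on 'd' 10 → fail=20;  out ∅∪{2}={2}
  n17('abba'): parent n16 fail=11; on 'a' 11→10→0 → fail=14;  out ∅∪∅=∅
  n22('bdab'): parent n21 fail=14; on 'b' 14 → fail=15;  out {7}∪∅={7}
  n5('ccbda'): parent n4 fail=20; on 'a' 20 → fail=21;  out ∅∪∅=∅
  n18('abbad'): parent n17 fail=14; on 'd' 14→0 → fail=9;  out ∅∪{2}={2}
  n6('ccbdab'): parent n5 fail=21; on 'b' 21 → fail=22;  out {0}∪{7}={0,7}
  n19('abbada'): parent n18 fail=9; on 'a' 9→0 → fail=14;  out {6}∪∅={6}

Text stream:
pos 0 'b': at 10
pos 1 'b': at 11  ** P3@[0:1]
pos 2 'b': at 11 (fail-walked)  ** P3@[1:2]
pos 3 'd': at 13  ** P2@[3:3],P5@[1:3]
pos 4 'a': at 21 (fail-walked)
pos 5 'b': at 22  ** P7@[2:5]
pos 6 'a': at 14 (fail-walked)
pos 7 'b': at 15
pos 8 'a': at 14 (fail-walked)
pos 9 'b': at 15
pos 10 'b': at 16  ** P3@[9:10]
pos 11 'a': at 17
pos 12 'd': at 18  ** P2@[12:12]
pos 13 'a': at 19  ** P6@[8:13]
pos 14 'a': at 14 (fail-walked)
pos 15 'b': at 15
pos 16 'b': at 16  ** P3@[15:16]
pos 17 'a': at 17
pos 18 'd': at 18  ** P2@[18:18]
pos 19 'a': at 19  ** P6@[14:19]

Result: [[1,3],[2,3],[3,2],[3,5],[5,7],[10,3],[12,2],[13,6],[16,3],[18,2],[19,6]]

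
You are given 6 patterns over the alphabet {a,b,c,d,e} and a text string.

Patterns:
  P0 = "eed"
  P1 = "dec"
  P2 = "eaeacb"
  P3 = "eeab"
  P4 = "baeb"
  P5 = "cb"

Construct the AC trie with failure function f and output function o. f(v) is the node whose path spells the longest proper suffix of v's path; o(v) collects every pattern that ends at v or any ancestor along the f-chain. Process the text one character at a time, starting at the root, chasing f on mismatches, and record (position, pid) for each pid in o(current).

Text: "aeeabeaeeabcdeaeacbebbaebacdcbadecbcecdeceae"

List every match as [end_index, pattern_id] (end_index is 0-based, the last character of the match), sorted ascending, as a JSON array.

Construct AC machine:
Trie nodes:
  0='ε' goto b→14 c→18 d→4 e→1
  1='e' goto a→7 e→2
  2='ee' goto a→12 d→3
  3='eed' goto ·  [P0 ends]
  4='d' goto e→5
  5='de' goto c→6
  6='dec' goto ·  [P1 ends]
  7='ea' goto e→8
  8='eae' goto a→9
  9='eaea' goto c→10
  10='eaeac' goto b→11
  11='eaeacb' goto ·  [P2 ends]
  12='eea' goto b→13
  13='eeab' goto ·  [P3 ends]
  14='b' goto a→15
  15='ba' goto e→16
  16='bae' goto b→17
  17='baeb' goto ·  [P4 ends]
  18='c' goto b→19
  19='cb' goto ·  [P5 ends]

Failure links (BFS by depth):
  n1('e'): parent n0 fail=0; on 'e' 0 → fail=0;  out ∅∪∅=∅
  n4('d'): parent n0 fail=0; on 'd' 0 → fail=0;  out ∅∪∅=∅
  n14('b'): parent n0 fail=0; on 'b' 0 → fail=0;  out ∅∪∅=∅
  n18('c'): parent n0 fail=0; on 'c' 0 → fail=0;  out ∅∪∅=∅
  n2('ee'): parent n1 fail=0; on 'e' 0 → fail=1;  out ∅∪∅=∅
  n5('de'): parent n4 fail=0; on 'e' 0 → fail=1;  out ∅∪∅=∅
  n7('ea'): parent n1 fail=0; on 'a' 0 → fail=0;  out ∅∪∅=∅
  n15('ba'): parent n14 fail=0; on 'a' 0 → fail=0;  out ∅∪∅=∅
  n19('cb'): parent n18 fail=0; on 'b' 0 → fail=14;  out {5}∪∅={5}
  n3('eed'): parent n2 fail=1; on 'd' 1→0 → fail=4;  out {0}∪∅={0}
  n6('dec'): parent n5 fail=1; on 'c' 1→0 → fail=18;  out {1}∪∅={1}
  n8('eae'): parent n7 fail=0; on 'e' 0 → fail=1;  out ∅∪∅=∅
  n12('eea'): parent n2 fail=1; on 'a' 1 → fail=7;  out ∅∪∅=∅
  n16('bae'): parent n15 fail=0; on 'e' 0 → fail=1;  out ∅∪∅=∅
  n9('eaea'): parent n8 fail=1; on 'a' 1 → fail=7;  out ∅∪∅=∅
  n13('eeab'): parent n12 fail=7; on 'b' 7→0 → fail=14;  out {3}∪∅={3}
  n17('baeb'): parent n16 fail=1; on 'b' 1→0 → fail=14;  out {4}∪∅={4}
  n10('eaeac'): parent n9 fail=7; on 'c' 7→0 → fail=18;  out ∅∪∅=∅
  n11('eaeacb'): parent n10 fail=18; on 'b' 18 → fail=19;  out {2}∪{5}={2,5}

Text stream:
[0] read 'a'  n0⇒n0
[1] read 'e'  n0⇒n1
[2] read 'e'  n1⇒n2
[3] read 'a'  n2⇒n12
[4] read 'b'  n12⇒n13  emit P3@[1:4]
[5] read 'e'  n13⇒n1 (via fail)
[6] read 'a'  n1⇒n7
[7] read 'e'  n7⇒n8
[8] read 'e'  n8⇒n2 (via fail)
[9] read 'a'  n2⇒n12
[10] read 'b'  n12⇒n13  emit P3@[7:10]
[11] read 'c'  n13⇒n18 (via fail)
[12] read 'd'  n18⇒n4 (via fail)
[13] read 'e'  n4⇒n5
[14] read 'a'  n5⇒n7 (via fail)
[15] read 'e'  n7⇒n8
[16] read 'a'  n8⇒n9
[17] read 'c'  n9⇒n10
[18] read 'b'  n10⇒n11  emit P2@[13:18],P5@[17:18]
[19] read 'e'  n11⇒n1 (via fail)
[20] read 'b'  n1⇒n14 (via fail)
[21] read 'b'  n14⇒n14 (via fail)
[22] read 'a'  n14⇒n15
[23] read 'e'  n15⇒n16
[24] read 'b'  n16⇒n17  emit P4@[21:24]
[25] read 'a'  n17⇒n15 (via fail)
[26] read 'c'  n15⇒n18 (via fail)
[27] read 'd'  n18⇒n4 (via fail)
[28] read 'c'  n4⇒n18 (via fail)
[29] read 'b'  n18⇒n19  emit P5@[28:29]
[30] read 'a'  n19⇒n15 (via fail)
[31] read 'd'  n15⇒n4 (via fail)
[32] read 'e'  n4⇒n5
[33] read 'c'  n5⇒n6  emit P1@[31:33]
[34] read 'b'  n6⇒n19 (via fail)  emit P5@[33:34]
[35] read 'c'  n19⇒n18 (via fail)
[36] read 'e'  n18⇒n1 (via fail)
[37] read 'c'  n1⇒n18 (via fail)
[38] read 'd'  n18⇒n4 (via fail)
[39] read 'e'  n4⇒n5
[40] read 'c'  n5⇒n6  emit P1@[38:40]
[41] read 'e'  n6⇒n1 (via fail)
[42] read 'a'  n1⇒n7
[43] read 'e'  n7⇒n8

Result: [[4,3],[10,3],[18,2],[18,5],[24,4],[29,5],[33,1],[34,5],[40,1]]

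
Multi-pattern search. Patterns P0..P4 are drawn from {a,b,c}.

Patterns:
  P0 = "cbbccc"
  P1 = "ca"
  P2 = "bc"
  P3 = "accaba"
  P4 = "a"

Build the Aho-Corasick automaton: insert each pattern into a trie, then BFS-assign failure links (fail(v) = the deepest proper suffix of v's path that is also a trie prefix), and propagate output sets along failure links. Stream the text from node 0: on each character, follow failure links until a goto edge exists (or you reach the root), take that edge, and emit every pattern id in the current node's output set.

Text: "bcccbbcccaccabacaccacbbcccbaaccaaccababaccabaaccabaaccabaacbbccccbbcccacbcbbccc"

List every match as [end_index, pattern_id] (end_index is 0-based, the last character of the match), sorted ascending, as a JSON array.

Build:
Trie nodes:
  0='ε' goto a→10 b→8 c→1
  1='c' goto a→7 b→2
  2='cb' goto b→3
  3='cbb' goto c→4
  4='cbbc' goto c→5
  5='cbbcc' goto c→6
  6='cbbccc' goto ·  [P0 ends]
  7='ca' goto ·  [P1 ends]
  8='b' goto c→9
  9='bc' goto ·  [P2 ends]
  10='a' goto c→11  [P4 ends]
  11='ac' goto c→12
  12='acc' goto a→13
  13='acca' goto b→14
  14='accab' goto a→15
  15='accaba' goto ·  [P3 ends]

BFS fail/out derivation:
  fail(1) 'c': from fail(0)=0 chase 'c': 0 ⇒ 0;  out=∅∪out(0)=∅
  fail(8) 'b': from fail(0)=0 chase 'b': 0 ⇒ 0;  out=∅∪out(0)=∅
  fail(10) 'a': from fail(0)=0 chase 'a': 0 ⇒ 0;  out={4}∪out(0)={4}
  fail(2) 'cb': from fail(1)=0 chase 'b': 0 ⇒ 8;  out=∅∪out(8)=∅
  fail(7) 'ca': from fail(1)=0 chase 'a': 0 ⇒ 10;  out={1}∪out(10)={1,4}
  fail(9) 'bc': from fail(8)=0 chase 'c': 0 ⇒ 1;  out={2}∪out(1)={2}
  fail(11) 'ac': from fail(10)=0 chase 'c': 0 ⇒ 1;  out=∅∪out(1)=∅
  fail(3) 'cbb': from fail(2)=8 chase 'b': 8→0 ⇒ 8;  out=∅∪out(8)=∅
  fail(12) 'acc': from fail(11)=1 chase 'c': 1→0 ⇒ 1;  out=∅∪out(1)=∅
  fail(4) 'cbbc': from fail(3)=8 chase 'c': 8 ⇒ 9;  out=∅∪out(9)={2}
  fail(13) 'acca': from fail(12)=1 chase 'a': 1 ⇒ 7;  out=∅∪out(7)={1,4}
  fail(5) 'cbbcc': from fail(4)=9 chase 'c': 9→1→0 ⇒ 1;  out=∅∪out(1)=∅
  fail(14) 'accab': from fail(13)=7 chase 'b': 7→10→0 ⇒ 8;  out=∅∪out(8)=∅
  fail(6) 'cbbccc': from fail(5)=1 chase 'c': 1→0 ⇒ 1;  out={0}∪out(1)={0}
  fail(15) 'accaba': from fail(14)=8 chase 'a': 8→0 ⇒ 10;  out={3}∪out(10)={3,4}

Run:
[0] read 'b'  n0⇒n8
[1] read 'c'  n8⇒n9  → match P2@[0:1]
[2] read 'c'  n9⇒n1 (fail-walked)
[3] read 'c'  n1⇒n1 (fail-walked)
[4] read 'b'  n1⇒n2
[5] read 'b'  n2⇒n3
[6] read 'c'  n3⇒n4  → match P2@[5:6]
[7] read 'c'  n4⇒n5
[8] read 'c'  n5⇒n6  → match P0@[3:8]
[9] read 'a'  n6⇒n7 (fail-walked)  → match P1@[8:9],P4@[9:9]
[10] read 'c'  n7⇒n11 (fail-walked)
[11] read 'c'  n11⇒n12
[12] read 'a'  n12⇒n13  → match P1@[11:12],P4@[12:12]
[13] read 'b'  n13⇒n14
[14] read 'a'  n14⇒n15  → match P3@[9:14],P4@[14:14]
[15] read 'c'  n15⇒n11 (fail-walked)
[16] read 'a'  n11⇒n7 (fail-walked)  → match P1@[15:16],P4@[16:16]
[17] read 'c'  n7⇒n11 (fail-walked)
[18] read 'c'  n11⇒n12
[19] read 'a'  n12⇒n13  → match P1@[18:19],P4@[19:19]
[20] read 'c'  n13⇒n11 (fail-walked)
[21] read 'b'  n11⇒n2 (fail-walked)
[22] read 'b'  n2⇒n3
[23] read 'c'  n3⇒n4  → match P2@[22:23]
[24] read 'c'  n4⇒n5
[25] read 'c'  n5⇒n6  → match P0@[20:25]
[26] read 'b'  n6⇒n2 (fail-walked)
[27] read 'a'  n2⇒n10 (fail-walked)  → match P4@[27:27]
[28] read 'a'  n10⇒n10 (fail-walked)  → match P4@[28:28]
[29] read 'c'  n10⇒n11
[30] read 'c'  n11⇒n12
[31] read 'a'  n12⇒n13  → match P1@[30:31],P4@[31:31]
[32] read 'a'  n13⇒n10 (fail-walked)  → match P4@[32:32]
[33] read 'c'  n10⇒n11
[34] read 'c'  n11⇒n12
[35] read 'a'  n12⇒n13  → match P1@[34:35],P4@[35:35]
[36] read 'b'  n13⇒n14
[37] read 'a'  n14⇒n15  → match P3@[32:37],P4@[37:37]
[38] read 'b'  n15⇒n8 (fail-walked)
[39] read 'a'  n8⇒n10 (fail-walked)  → match P4@[39:39]
[40] read 'c'  n10⇒n11
[41] read 'c'  n11⇒n12
[42] read 'a'  n12⇒n13  → match P1@[41:42],P4@[42:42]
[43] read 'b'  n13⇒n14
[44] read 'a'  n14⇒n15  → match P3@[39:44],P4@[44:44]
[45] read 'a'  n15⇒n10 (fail-walked)  → match P4@[45:45]
[46] read 'c'  n10⇒n11
[47] read 'c'  n11⇒n12
[48] read 'a'  n12⇒n13  → match P1@[47:48],P4@[48:48]
[49] read 'b'  n13⇒n14
[50] read 'a'  n14⇒n15  → match P3@[45:50],P4@[50:50]
[51] read 'a'  n15⇒n10 (fail-walked)  → match P4@[51:51]
[52] read 'c'  n10⇒n11
[53] read 'c'  n11⇒n12
[54] read 'a'  n12⇒n13  → match P1@[53:54],P4@[54:54]
[55] read 'b'  n13⇒n14
[56] read 'a'  n14⇒n15  → match P3@[51:56],P4@[56:56]
[57] read 'a'  n15⇒n10 (fail-walked)  → match P4@[57:57]
[58] read 'c'  n10⇒n11
[59] read 'b'  n11⇒n2 (fail-walked)
[60] read 'b'  n2⇒n3
[61] read 'c'  n3⇒n4  → match P2@[60:61]
[62] read 'c'  n4⇒n5
[63] read 'c'  n5⇒n6  → match P0@[58:63]
[64] read 'c'  n6⇒n1 (fail-walked)
[65] read 'b'  n1⇒n2
[66] read 'b'  n2⇒n3
[67] read 'c'  n3⇒n4  → match P2@[66:67]
[68] read 'c'  n4⇒n5
[69] read 'c'  n5⇒n6  → match P0@[64:69]
[70] read 'a'  n6⇒n7 (fail-walked)  → match P1@[69:70],P4@[70:70]
[71] read 'c'  n7⇒n11 (fail-walked)
[72] read 'b'  n11⇒n2 (fail-walked)
[73] read 'c'  n2⇒n9 (fail-walked)  → match P2@[72:73]
[74] read 'b'  n9⇒n2 (fail-walked)
[75] read 'b'  n2⇒n3
[76] read 'c'  n3⇒n4  → match P2@[75:76]
[77] read 'c'  n4⇒n5
[78] read 'c'  n5⇒n6  → match P0@[73:78]

Matches: [[1,2],[6,2],[8,0],[9,1],[9,4],[12,1],[12,4],[14,3],[14,4],[16,1],[16,4],[19,1],[19,4],[23,2],[25,0],[27,4],[28,4],[31,1],[31,4],[32,4],[35,1],[35,4],[37,3],[37,4],[39,4],[42,1],[42,4],[44,3],[44,4],[45,4],[48,1],[48,4],[50,3],[50,4],[51,4],[54,1],[54,4],[56,3],[56,4],[57,4],[61,2],[63,0],[67,2],[69,0],[70,1],[70,4],[73,2],[76,2],[78,0]]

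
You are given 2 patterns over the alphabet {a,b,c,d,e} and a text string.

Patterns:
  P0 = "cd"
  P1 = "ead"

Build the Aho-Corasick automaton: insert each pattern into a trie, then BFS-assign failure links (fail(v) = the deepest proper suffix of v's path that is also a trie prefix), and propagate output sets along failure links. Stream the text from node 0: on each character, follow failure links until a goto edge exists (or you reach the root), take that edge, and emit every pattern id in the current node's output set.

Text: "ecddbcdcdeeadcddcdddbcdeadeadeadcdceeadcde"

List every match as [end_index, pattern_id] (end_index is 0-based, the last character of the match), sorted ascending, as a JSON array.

Build:
Trie nodes:
  0='ε' goto c→1 e→3
  1='c' goto d→2
  2='cd' goto ·  [P0 ends]
  3='e' goto a→4
  4='ea' goto d→5
  5='ead' goto ·  [P1 ends]

Failure links (BFS by depth):
  n1('c'): parent n0 fail=0; on 'c' 0 → fail=0;  out ∅∪∅=∅
  n3('e'): parent n0 fail=0; on 'e' 0 → fail=0;  out ∅∪∅=∅
  n2('cd'): parent n1 fail=0; on 'd' 0 → fail=0;  out {0}∪∅={0}
  n4('ea'): parent n3 fail=0; on 'a' 0 → fail=0;  out ∅∪∅=∅
  n5('ead'): parent n4 fail=0; on 'd' 0 → fail=0;  out {1}∪∅={1}

Scan:
[0] read 'e'  n0⇒n3
[1] read 'c'  n3⇒n1 ·f
[2] read 'd'  n1⇒n2  emit P0@[1:2]
[3] read 'd'  n2⇒n0 ·f
[4] read 'b'  n0⇒n0
[5] read 'c'  n0⇒n1
[6] read 'd'  n1⇒n2  emit P0@[5:6]
[7] read 'c'  n2⇒n1 ·f
[8] read 'd'  n1⇒n2  emit P0@[7:8]
[9] read 'e'  n2⇒n3 ·f
[10] read 'e'  n3⇒n3 ·f
[11] read 'a'  n3⇒n4
[12] read 'd'  n4⇒n5  emit P1@[10:12]
[13] read 'c'  n5⇒n1 ·f
[14] read 'd'  n1⇒n2  emit P0@[13:14]
[15] read 'd'  n2⇒n0 ·f
[16] read 'c'  n0⇒n1
[17] read 'd'  n1⇒n2  emit P0@[16:17]
[18] read 'd'  n2⇒n0 ·f
[19] read 'd'  n0⇒n0
[20] read 'b'  n0⇒n0
[21] read 'c'  n0⇒n1
[22] read 'd'  n1⇒n2  emit P0@[21:22]
[23] read 'e'  n2⇒n3 ·f
[24] read 'a'  n3⇒n4
[25] read 'd'  n4⇒n5  emit P1@[23:25]
[26] read 'e'  n5⇒n3 ·f
[27] read 'a'  n3⇒n4
[28] read 'd'  n4⇒n5  emit P1@[26:28]
[29] read 'e'  n5⇒n3 ·f
[30] read 'a'  n3⇒n4
[31] read 'd'  n4⇒n5  emit P1@[29:31]
[32] read 'c'  n5⇒n1 ·f
[33] read 'd'  n1⇒n2  emit P0@[32:33]
[34] read 'c'  n2⇒n1 ·f
[35] read 'e'  n1⇒n3 ·f
[36] read 'e'  n3⇒n3 ·f
[37] read 'a'  n3⇒n4
[38] read 'd'  n4⇒n5  emit P1@[36:38]
[39] read 'c'  n5⇒n1 ·f
[40] read 'd'  n1⇒n2  emit P0@[39:40]
[41] read 'e'  n2⇒n3 ·f

Matches: [[2,0],[6,0],[8,0],[12,1],[14,0],[17,0],[22,0],[25,1],[28,1],[31,1],[33,0],[38,1],[40,0]]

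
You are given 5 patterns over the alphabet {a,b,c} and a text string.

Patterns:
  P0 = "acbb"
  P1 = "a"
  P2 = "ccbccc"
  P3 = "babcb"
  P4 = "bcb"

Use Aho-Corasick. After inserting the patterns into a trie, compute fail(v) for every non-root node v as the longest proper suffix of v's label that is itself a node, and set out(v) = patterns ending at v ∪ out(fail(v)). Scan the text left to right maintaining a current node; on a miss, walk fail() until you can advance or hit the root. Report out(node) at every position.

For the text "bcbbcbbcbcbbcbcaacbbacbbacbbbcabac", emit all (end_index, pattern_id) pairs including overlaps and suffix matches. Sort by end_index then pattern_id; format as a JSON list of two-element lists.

Build automaton:
Trie nodes:
  0='ε' goto a→1 b→11 c→5
  1='a' goto c→2  [P1 ends]
  2='ac' goto b→3
  3='acb' goto b→4
  4='acbb' goto ·  [P0 ends]
  5='c' goto c→6
  6='cc' goto b→7
  7='ccb' goto c→8
  8='ccbc' goto c→9
  9='ccbcc' goto c→10
  10='ccbccc' goto ·  [P2 ends]
  11='b' goto a→12 c→16
  12='ba' goto b→13
  13='bab' goto c→14
  14='babc' goto b→15
  15='babcb' goto ·  [P3 ends]
  16='bc' goto b→17
  17='bcb' goto ·  [P4 ends]

BFS fail/out derivation:
  fail(1) 'a': from fail(0)=0 chase 'a': 0 ⇒ 0;  out={1}∪out(0)={1}
  fail(5) 'c': from fail(0)=0 chase 'c': 0 ⇒ 0;  out=∅∪out(0)=∅
  fail(11) 'b': from fail(0)=0 chase 'b': 0 ⇒ 0;  out=∅∪out(0)=∅
  fail(2) 'ac': from fail(1)=0 chase 'c': 0 ⇒ 5;  out=∅∪out(5)=∅
  fail(6) 'cc': from fail(5)=0 chase 'c': 0 ⇒ 5;  out=∅∪out(5)=∅
  fail(12) 'ba': from fail(11)=0 chase 'a': 0 ⇒ 1;  out=∅∪out(1)={1}
  fail(16) 'bc': from fail(11)=0 chase 'c': 0 ⇒ 5;  out=∅∪out(5)=∅
  fail(3) 'acb': from fail(2)=5 chase 'b': 5→0 ⇒ 11;  out=∅∪out(11)=∅
  fail(7) 'ccb': from fail(6)=5 chase 'b': 5→0 ⇒ 11;  out=∅∪out(11)=∅
  fail(13) 'bab': from fail(12)=1 chase 'b': 1→0 ⇒ 11;  out=∅∪out(11)=∅
  fail(17) 'bcb': from fail(16)=5 chase 'b': 5→0 ⇒ 11;  out={4}∪out(11)={4}
  fail(4) 'acbb': from fail(3)=11 chase 'b': 11→0 ⇒ 11;  out={0}∪out(11)={0}
  fail(8) 'ccbc': from fail(7)=11 chase 'c': 11 ⇒ 16;  out=∅∪out(16)=∅
  fail(14) 'babc': from fail(13)=11 chase 'c': 11 ⇒ 16;  out=∅∪out(16)=∅
  fail(9) 'ccbcc': from fail(8)=16 chase 'c': 16→5 ⇒ 6;  out=∅∪out(6)=∅
  fail(15) 'babcb': from fail(14)=16 chase 'b': 16 ⇒ 17;  out={3}∪out(17)={3,4}
  fail(10) 'ccbccc': from fail(9)=6 chase 'c': 6→5 ⇒ 6;  out={2}∪out(6)={2}

Text stream:
pos 0 'b': at 11
pos 1 'c': at 16
pos 2 'b': at 17  ** P4@[0:2]
pos 3 'b': at 11 (via fail)
pos 4 'c': at 16
pos 5 'b': at 17  ** P4@[3:5]
pos 6 'b': at 11 (via fail)
pos 7 'c': at 16
pos 8 'b': at 17  ** P4@[6:8]
pos 9 'c': at 16 (via fail)
pos 10 'b': at 17  ** P4@[8:10]
pos 11 'b': at 11 (via fail)
pos 12 'c': at 16
pos 13 'b': at 17  ** P4@[11:13]
pos 14 'c': at 16 (via fail)
pos 15 'a': at 1 (via fail)  ** P1@[15:15]
pos 16 'a': at 1 (via fail)  ** P1@[16:16]
pos 17 'c': at 2
pos 18 'b': at 3
pos 19 'b': at 4  ** P0@[16:19]
pos 20 'a': at 12 (via fail)  ** P1@[20:20]
pos 21 'c': at 2 (via fail)
pos 22 'b': at 3
pos 23 'b': at 4  ** P0@[20:23]
pos 24 'a': at 12 (via fail)  ** P1@[24:24]
pos 25 'c': at 2 (via fail)
pos 26 'b': at 3
pos 27 'b': at 4  ** P0@[24:27]
pos 28 'b': at 11 (via fail)
pos 29 'c': at 16
pos 30 'a': at 1 (via fail)  ** P1@[30:30]
pos 31 'b': at 11 (via fail)
pos 32 'a': at 12  ** P1@[32:32]
pos 33 'c': at 2 (via fail)

Result: [[2,4],[5,4],[8,4],[10,4],[13,4],[15,1],[16,1],[19,0],[20,1],[23,0],[24,1],[27,0],[30,1],[32,1]]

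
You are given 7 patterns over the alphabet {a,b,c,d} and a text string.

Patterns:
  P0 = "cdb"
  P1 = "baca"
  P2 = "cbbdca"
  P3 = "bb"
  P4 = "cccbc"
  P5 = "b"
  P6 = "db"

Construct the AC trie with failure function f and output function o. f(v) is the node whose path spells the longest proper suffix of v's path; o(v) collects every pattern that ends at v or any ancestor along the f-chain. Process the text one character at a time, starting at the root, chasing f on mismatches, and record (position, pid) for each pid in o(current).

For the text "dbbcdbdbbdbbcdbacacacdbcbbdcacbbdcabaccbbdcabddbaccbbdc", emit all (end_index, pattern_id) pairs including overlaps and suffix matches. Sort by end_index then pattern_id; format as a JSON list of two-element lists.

Build:
Trie nodes:
  n0 'ε': b→4 c→1 d→18
  n1 'c': b→8 c→14 d→2
  n2 'cd': b→3
  n3 'cdb': ·  [P0 ends]
  n4 'b': a→5 b→13  [P5 ends]
  n5 'ba': c→6
  n6 'bac': a→7
  n7 'baca': ·  [P1 ends]
  n8 'cb': b→9
  n9 'cbb': d→10
  n10 'cbbd': c→11
  n11 'cbbdc': a→12
  n12 'cbbdca': ·  [P2 ends]
  n13 'bb': ·  [P3 ends]
  n14 'cc': c→15
  n15 'ccc': b→16
  n16 'cccb': c→17
  n17 'cccbc': ·  [P4 ends]
  n18 'd': b→19
  n19 'db': ·  [P6 ends]

Failure links (BFS by depth):
  n1('c'): parent n0 fail=0; on 'c' 0 → fail=0;  out ∅∪∅=∅
  n4('b'): parent n0 fail=0; on 'b' 0 → fail=0;  out {5}∪∅={5}
  n18('d'): parent n0 fail=0; on 'd' 0 → fail=0;  out ∅∪∅=∅
  n2('cd'): parent n1 fail=0; on 'd' 0 → fail=18;  out ∅∪∅=∅
  n5('ba'): parent n4 fail=0; on 'a' 0 → fail=0;  out ∅∪∅=∅
  n8('cb'): parent n1 fail=0; on 'b' 0 → fail=4;  out ∅∪{5}={5}
  n13('bb'): parent n4 fail=0; on 'b' 0 → fail=4;  out {3}∪{5}={3,5}
  n14('cc'): parent n1 fail=0; on 'c' 0 → fail=1;  out ∅∪∅=∅
  n19('db'): parent n18 fail=0; on 'b' 0 → fail=4;  out {6}∪{5}={5,6}
  n3('cdb'): parent n2 fail=18; on 'b' 18 → fail=19;  out {0}∪{5,6}={0,5,6}
  n6('bac'): parent n5 fail=0; on 'c' 0 → fail=1;  out ∅∪∅=∅
  n9('cbb'): parent n8 fail=4; on 'b' 4 → fail=13;  out ∅∪{3,5}={3,5}
  n15('ccc'): parent n14 fail=1; on 'c' 1 → fail=14;  out ∅∪∅=∅
  n7('baca'): parent n6 fail=1; on 'a' 1→0 → fail=0;  out {1}∪∅={1}
  n10('cbbd'): parent n9 fail=13; on 'd' 13→4→0 → fail=18;  out ∅∪∅=∅
  n16('cccb'): parent n15 fail=14; on 'b' 14→1 → fail=8;  out ∅∪{5}={5}
  n11('cbbdc'): parent n10 fail=18; on 'c' 18→0 → fail=1;  out ∅∪∅=∅
  n17('cccbc'): parent n16 fail=8; on 'c' 8→4→0 → fail=1;  out {4}∪∅={4}
  n12('cbbdca'): parent n11 fail=1; on 'a' 1→0 → fail=0;  out {2}∪∅={2}

Run:
[0] read 'd'  n0⇒n18
[1] read 'b'  n18⇒n19  emit P5@[1:1],P6@[0:1]
[2] read 'b'  n19⇒n13 ·f  emit P3@[1:2],P5@[2:2]
[3] read 'c'  n13⇒n1 ·f
[4] read 'd'  n1⇒n2
[5] read 'b'  n2⇒n3  emit P0@[3:5],P5@[5:5],P6@[4:5]
[6] read 'd'  n3⇒n18 ·f
[7] read 'b'  n18⇒n19  emit P5@[7:7],P6@[6:7]
[8] read 'b'  n19⇒n13 ·f  emit P3@[7:8],P5@[8:8]
[9] read 'd'  n13⇒n18 ·f
[10] read 'b'  n18⇒n19  emit P5@[10:10],P6@[9:10]
[11] read 'b'  n19⇒n13 ·f  emit P3@[10:11],P5@[11:11]
[12] read 'c'  n13⇒n1 ·f
[13] read 'd'  n1⇒n2
[14] read 'b'  n2⇒n3  emit P0@[12:14],P5@[14:14],P6@[13:14]
[15] read 'a'  n3⇒n5 ·f
[16] read 'c'  n5⇒n6
[17] read 'a'  n6⇒n7  emit P1@[14:17]
[18] read 'c'  n7⇒n1 ·f
[19] read 'a'  n1⇒n0 ·f
[20] read 'c'  n0⇒n1
[21] read 'd'  n1⇒n2
[22] read 'b'  n2⇒n3  emit P0@[20:22],P5@[22:22],P6@[21:22]
[23] read 'c'  n3⇒n1 ·f
[24] read 'b'  n1⇒n8  emit P5@[24:24]
[25] read 'b'  n8⇒n9  emit P3@[24:25],P5@[25:25]
[26] read 'd'  n9⇒n10
[27] read 'c'  n10⇒n11
[28] read 'a'  n11⇒n12  emit P2@[23:28]
[29] read 'c'  n12⇒n1 ·f
[30] read 'b'  n1⇒n8  emit P5@[30:30]
[31] read 'b'  n8⇒n9  emit P3@[30:31],P5@[31:31]
[32] read 'd'  n9⇒n10
[33] read 'c'  n10⇒n11
[34] read 'a'  n11⇒n12  emit P2@[29:34]
[35] read 'b'  n12⇒n4 ·f  emit P5@[35:35]
[36] read 'a'  n4⇒n5
[37] read 'c'  n5⇒n6
[38] read 'c'  n6⇒n14 ·f
[39] read 'b'  n14⇒n8 ·f  emit P5@[39:39]
[40] read 'b'  n8⇒n9  emit P3@[39:40],P5@[40:40]
[41] read 'd'  n9⇒n10
[42] read 'c'  n10⇒n11
[43] read 'a'  n11⇒n12  emit P2@[38:43]
[44] read 'b'  n12⇒n4 ·f  emit P5@[44:44]
[45] read 'd'  n4⇒n18 ·f
[46] read 'd'  n18⇒n18 ·f
[47] read 'b'  n18⇒n19  emit P5@[47:47],P6@[46:47]
[48] read 'a'  n19⇒n5 ·f
[49] read 'c'  n5⇒n6
[50] read 'c'  n6⇒n14 ·f
[51] read 'b'  n14⇒n8 ·f  emit P5@[51:51]
[52] read 'b'  n8⇒n9  emit P3@[51:52],P5@[52:52]
[53] read 'd'  n9⇒n10
[54] read 'c'  n10⇒n11

Result: [[1,5],[1,6],[2,3],[2,5],[5,0],[5,5],[5,6],[7,5],[7,6],[8,3],[8,5],[10,5],[10,6],[11,3],[11,5],[14,0],[14,5],[14,6],[17,1],[22,0],[22,5],[22,6],[24,5],[25,3],[25,5],[28,2],[30,5],[31,3],[31,5],[34,2],[35,5],[39,5],[40,3],[40,5],[43,2],[44,5],[47,5],[47,6],[51,5],[52,3],[52,5]]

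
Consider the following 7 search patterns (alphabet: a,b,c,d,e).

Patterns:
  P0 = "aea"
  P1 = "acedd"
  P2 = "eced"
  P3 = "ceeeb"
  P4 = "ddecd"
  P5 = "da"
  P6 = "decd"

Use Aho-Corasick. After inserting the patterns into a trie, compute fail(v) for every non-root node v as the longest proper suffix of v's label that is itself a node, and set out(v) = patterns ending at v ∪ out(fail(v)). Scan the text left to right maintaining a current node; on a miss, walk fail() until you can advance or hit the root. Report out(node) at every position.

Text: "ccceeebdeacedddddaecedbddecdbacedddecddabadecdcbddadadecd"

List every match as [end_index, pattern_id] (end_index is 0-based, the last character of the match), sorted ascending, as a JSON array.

Construct AC machine:
Trie (insert patterns):
  n0 'ε': a→1 c→12 d→17 e→8
  n1 'a': c→4 e→2
  n2 'ae': a→3
  n3 'aea': ·  [P0 ends]
  n4 'ac': e→5
  n5 'ace': d→6
  n6 'aced': d→7
  n7 'acedd': ·  [P1 ends]
  n8 'e': c→9
  n9 'ec': e→10
  n10 'ece': d→11
  n11 'eced': ·  [P2 ends]
  n12 'c': e→13
  n13 'ce': e→14
  n14 'cee': e→15
  n15 'ceee': b→16
  n16 'ceeeb': ·  [P3 ends]
  n17 'd': a→22 d→18 e→23
  n18 'dd': e→19
  n19 'dde': c→20
  n20 'ddec': d→21
  n21 'ddecd': ·  [P4 ends]
  n22 'da': ·  [P5 ends]
  n23 'de': c→24
  n24 'dec': d→25
  n25 'decd': ·  [P6 ends]

BFS fail/out derivation:
  fail(1) 'a': from fail(0)=0 chase 'a': 0 ⇒ 0;  out=∅∪out(0)=∅
  fail(8) 'e': from fail(0)=0 chase 'e': 0 ⇒ 0;  out=∅∪out(0)=∅
  fail(12) 'c': from fail(0)=0 chase 'c': 0 ⇒ 0;  out=∅∪out(0)=∅
  fail(17) 'd': from fail(0)=0 chase 'd': 0 ⇒ 0;  out=∅∪out(0)=∅
  fail(2) 'ae': from fail(1)=0 chase 'e': 0 ⇒ 8;  out=∅∪out(8)=∅
  fail(4) 'ac': from fail(1)=0 chase 'c': 0 ⇒ 12;  out=∅∪out(12)=∅
  fail(9) 'ec': from fail(8)=0 chase 'c': 0 ⇒ 12;  out=∅∪out(12)=∅
  fail(13) 'ce': from fail(12)=0 chase 'e': 0 ⇒ 8;  out=∅∪out(8)=∅
  fail(18) 'dd': from fail(17)=0 chase 'd': 0 ⇒ 17;  out=∅∪out(17)=∅
  fail(22) 'da': from fail(17)=0 chase 'a': 0 ⇒ 1;  out={5}∪out(1)={5}
  fail(23) 'de': from fail(17)=0 chase 'e': 0 ⇒ 8;  out=∅∪out(8)=∅
  fail(3) 'aea': from fail(2)=8 chase 'a': 8→0 ⇒ 1;  out={0}∪out(1)={0}
  fail(5) 'ace': from fail(4)=12 chase 'e': 12 ⇒ 13;  out=∅∪out(13)=∅
  fail(10) 'ece': from fail(9)=12 chase 'e': 12 ⇒ 13;  out=∅∪out(13)=∅
  fail(14) 'cee': from fail(13)=8 chase 'e': 8→0 ⇒ 8;  out=∅∪out(8)=∅
  fail(19) 'dde': from fail(18)=17 chase 'e': 17 ⇒ 23;  out=∅∪out(23)=∅
  fail(24) 'dec': from fail(23)=8 chase 'c': 8 ⇒ 9;  out=∅∪out(9)=∅
  fail(6) 'aced': from fail(5)=13 chase 'd': 13→8→0 ⇒ 17;  out=∅∪out(17)=∅
  fail(11) 'eced': from fail(10)=13 chase 'd': 13→8→0 ⇒ 17;  out={2}∪out(17)={2}
  fail(15) 'ceee': from fail(14)=8 chase 'e': 8→0 ⇒ 8;  out=∅∪out(8)=∅
  fail(20) 'ddec': from fail(19)=23 chase 'c': 23 ⇒ 24;  out=∅∪out(24)=∅
  fail(25) 'decd': from fail(24)=9 chase 'd': 9→12→0 ⇒ 17;  out={6}∪out(17)={6}
  fail(7) 'acedd': from fail(6)=17 chase 'd': 17 ⇒ 18;  out={1}∪out(18)={1}
  fail(16) 'ceeeb': from fail(15)=8 chase 'b': 8→0 ⇒ 0;  out={3}∪out(0)={3}
  fail(21) 'ddecd': from fail(20)=24 chase 'd': 24 ⇒ 25;  out={4}∪out(25)={4,6}

Text stream:
pos 0 'c': at 12
pos 1 'c': at 12 (fail-walked)
pos 2 'c': at 12 (fail-walked)
pos 3 'e': at 13
pos 4 'e': at 14
pos 5 'e': at 15
pos 6 'b': at 16  → match P3@[2:6]
pos 7 'd': at 17 (fail-walked)
pos 8 'e': at 23
pos 9 'a': at 1 (fail-walked)
pos 10 'c': at 4
pos 11 'e': at 5
pos 12 'd': at 6
pos 13 'd': at 7  → match P1@[9:13]
pos 14 'd': at 18 (fail-walked)
pos 15 'd': at 18 (fail-walked)
pos 16 'd': at 18 (fail-walked)
pos 17 'a': at 22 (fail-walked)  → match P5@[16:17]
pos 18 'e': at 2 (fail-walked)
pos 19 'c': at 9 (fail-walked)
pos 20 'e': at 10
pos 21 'd': at 11  → match P2@[18:21]
pos 22 'b': at 0 (fail-walked)
pos 23 'd': at 17
pos 24 'd': at 18
pos 25 'e': at 19
pos 26 'c': at 20
pos 27 'd': at 21  → match P4@[23:27],P6@[24:27]
pos 28 'b': at 0 (fail-walked)
pos 29 'a': at 1
pos 30 'c': at 4
pos 31 'e': at 5
pos 32 'd': at 6
pos 33 'd': at 7  → match P1@[29:33]
pos 34 'd': at 18 (fail-walked)
pos 35 'e': at 19
pos 36 'c': at 20
pos 37 'd': at 21  → match P4@[33:37],P6@[34:37]
pos 38 'd': at 18 (fail-walked)
pos 39 'a': at 22 (fail-walked)  → match P5@[38:39]
pos 40 'b': at 0 (fail-walked)
pos 41 'a': at 1
pos 42 'd': at 17 (fail-walked)
pos 43 'e': at 23
pos 44 'c': at 24
pos 45 'd': at 25  → match P6@[42:45]
pos 46 'c': at 12 (fail-walked)
pos 47 'b': at 0 (fail-walked)
pos 48 'd': at 17
pos 49 'd': at 18
pos 50 'a': at 22 (fail-walked)  → match P5@[49:50]
pos 51 'd': at 17 (fail-walked)
pos 52 'a': at 22  → match P5@[51:52]
pos 53 'd': at 17 (fail-walked)
pos 54 'e': at 23
pos 55 'c': at 24
pos 56 'd': at 25  → match P6@[53:56]

Result: [[6,3],[13,1],[17,5],[21,2],[27,4],[27,6],[33,1],[37,4],[37,6],[39,5],[45,6],[50,5],[52,5],[56,6]]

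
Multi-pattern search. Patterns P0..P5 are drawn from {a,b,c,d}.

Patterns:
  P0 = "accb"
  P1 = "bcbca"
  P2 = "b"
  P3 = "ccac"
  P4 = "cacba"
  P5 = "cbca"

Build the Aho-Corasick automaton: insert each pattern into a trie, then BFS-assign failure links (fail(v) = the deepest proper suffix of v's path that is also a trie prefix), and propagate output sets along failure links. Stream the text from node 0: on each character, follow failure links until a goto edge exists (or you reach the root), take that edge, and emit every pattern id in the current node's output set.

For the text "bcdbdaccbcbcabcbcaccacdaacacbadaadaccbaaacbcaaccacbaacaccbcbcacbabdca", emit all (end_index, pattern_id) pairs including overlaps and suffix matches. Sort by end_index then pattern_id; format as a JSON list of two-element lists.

Build automaton:
Trie (insert patterns):
  n0 'ε': a→1 b→5 c→10
  n1 'a': c→2
  n2 'ac': c→3
  n3 'acc': b→4
  n4 'accb': ·  [P0 ends]
  n5 'b': c→6  [P2 ends]
  n6 'bc': b→7
  n7 'bcb': c→8
  n8 'bcbc': a→9
  n9 'bcbca': ·  [P1 ends]
  n10 'c': a→14 b→18 c→11
  n11 'cc': a→12
  n12 'cca': c→13
  n13 'ccac': ·  [P3 ends]
  n14 'ca': c→15
  n15 'cac': b→16
  n16 'cacb': a→17
  n17 'cacba': ·  [P4 ends]
  n18 'cb': c→19
  n19 'cbc': a→20
  n20 'cbca': ·  [P5 ends]

BFS fail/out derivation:
  fail(1) 'a': from fail(0)=0 chase 'a': 0 ⇒ 0;  out=∅∪out(0)=∅
  fail(5) 'b': from fail(0)=0 chase 'b': 0 ⇒ 0;  out={2}∪out(0)={2}
  fail(10) 'c': from fail(0)=0 chase 'c': 0 ⇒ 0;  out=∅∪out(0)=∅
  fail(2) 'ac': from fail(1)=0 chase 'c': 0 ⇒ 10;  out=∅∪out(10)=∅
  fail(6) 'bc': from fail(5)=0 chase 'c': 0 ⇒ 10;  out=∅∪out(10)=∅
  fail(11) 'cc': from fail(10)=0 chase 'c': 0 ⇒ 10;  out=∅∪out(10)=∅
  fail(14) 'ca': from fail(10)=0 chase 'a': 0 ⇒ 1;  out=∅∪out(1)=∅
  fail(18) 'cb': from fail(10)=0 chase 'b': 0 ⇒ 5;  out=∅∪out(5)={2}
  fail(3) 'acc': from fail(2)=10 chase 'c': 10 ⇒ 11;  out=∅∪out(11)=∅
  fail(7) 'bcb': from fail(6)=10 chase 'b': 10 ⇒ 18;  out=∅∪out(18)={2}
  fail(12) 'cca': from fail(11)=10 chase 'a': 10 ⇒ 14;  out=∅∪out(14)=∅
  fail(15) 'cac': from fail(14)=1 chase 'c': 1 ⇒ 2;  out=∅∪out(2)=∅
  fail(19) 'cbc': from fail(18)=5 chase 'c': 5 ⇒ 6;  out=∅∪out(6)=∅
  fail(4) 'accb': from fail(3)=11 chase 'b': 11→10 ⇒ 18;  out={0}∪out(18)={0,2}
  fail(8) 'bcbc': from fail(7)=18 chase 'c': 18 ⇒ 19;  out=∅∪out(19)=∅
  fail(13) 'ccac': from fail(12)=14 chase 'c': 14 ⇒ 15;  out={3}∪out(15)={3}
  fail(16) 'cacb': from fail(15)=2 chase 'b': 2→10 ⇒ 18;  out=∅∪out(18)={2}
  fail(20) 'cbca': from fail(19)=6 chase 'a': 6→10 ⇒ 14;  out={5}∪out(14)={5}
  fail(9) 'bcbca': from fail(8)=19 chase 'a': 19 ⇒ 20;  out={1}∪out(20)={1,5}
  fail(17) 'cacba': from fail(16)=18 chase 'a': 18→5→0 ⇒ 1;  out={4}∪out(1)={4}

Scan:
i=0 'b': node 0→5  emit P2@[0:0]
i=1 'c': node 5→6
i=2 'd': node 6→0 (fail-walked)
i=3 'b': node 0→5  emit P2@[3:3]
i=4 'd': node 5→0 (fail-walked)
i=5 'a': node 0→1
i=6 'c': node 1→2
i=7 'c': node 2→3
i=8 'b': node 3→4  emit P0@[5:8],P2@[8:8]
i=9 'c': node 4→19 (fail-walked)
i=10 'b': node 19→7 (fail-walked)  emit P2@[10:10]
i=11 'c': node 7→8
i=12 'a': node 8→9  emit P1@[8:12],P5@[9:12]
i=13 'b': node 9→5 (fail-walked)  emit P2@[13:13]
i=14 'c': node 5→6
i=15 'b': node 6→7  emit P2@[15:15]
i=16 'c': node 7→8
i=17 'a': node 8→9  emit P1@[13:17],P5@[14:17]
i=18 'c': node 9→15 (fail-walked)
i=19 'c': node 15→3 (fail-walked)
i=20 'a': node 3→12 (fail-walked)
i=21 'c': node 12→13  emit P3@[18:21]
i=22 'd': node 13→0 (fail-walked)
i=23 'a': node 0→1
i=24 'a': node 1→1 (fail-walked)
i=25 'c': node 1→2
i=26 'a': node 2→14 (fail-walked)
i=27 'c': node 14→15
i=28 'b': node 15→16  emit P2@[28:28]
i=29 'a': node 16→17  emit P4@[25:29]
i=30 'd': node 17→0 (fail-walked)
i=31 'a': node 0→1
i=32 'a': node 1→1 (fail-walked)
i=33 'd': node 1→0 (fail-walked)
i=34 'a': node 0→1
i=35 'c': node 1→2
i=36 'c': node 2→3
i=37 'b': node 3→4  emit P0@[34:37],P2@[37:37]
i=38 'a': node 4→1 (fail-walked)
i=39 'a': node 1→1 (fail-walked)
i=40 'a': node 1→1 (fail-walked)
i=41 'c': node 1→2
i=42 'b': node 2→18 (fail-walked)  emit P2@[42:42]
i=43 'c': node 18→19
i=44 'a': node 19→20  emit P5@[41:44]
i=45 'a': node 20→1 (fail-walked)
i=46 'c': node 1→2
i=47 'c': node 2→3
i=48 'a': node 3→12 (fail-walked)
i=49 'c': node 12→13  emit P3@[46:49]
i=50 'b': node 13→16 (fail-walked)  emit P2@[50:50]
i=51 'a': node 16→17  emit P4@[47:51]
i=52 'a': node 17→1 (fail-walked)
i=53 'c': node 1→2
i=54 'a': node 2→14 (fail-walked)
i=55 'c': node 14→15
i=56 'c': node 15→3 (fail-walked)
i=57 'b': node 3→4  emit P0@[54:57],P2@[57:57]
i=58 'c': node 4→19 (fail-walked)
i=59 'b': node 19→7 (fail-walked)  emit P2@[59:59]
i=60 'c': node 7→8
i=61 'a': node 8→9  emit P1@[57:61],P5@[58:61]
i=62 'c': node 9→15 (fail-walked)
i=63 'b': node 15→16  emit P2@[63:63]
i=64 'a': node 16→17  emit P4@[60:64]
i=65 'b': node 17→5 (fail-walked)  emit P2@[65:65]
i=66 'd': node 5→0 (fail-walked)
i=67 'c': node 0→10
i=68 'a': node 10→14

All matches (sorted): [[0,2],[3,2],[8,0],[8,2],[10,2],[12,1],[12,5],[13,2],[15,2],[17,1],[17,5],[21,3],[28,2],[29,4],[37,0],[37,2],[42,2],[44,5],[49,3],[50,2],[51,4],[57,0],[57,2],[59,2],[61,1],[61,5],[63,2],[64,4],[65,2]]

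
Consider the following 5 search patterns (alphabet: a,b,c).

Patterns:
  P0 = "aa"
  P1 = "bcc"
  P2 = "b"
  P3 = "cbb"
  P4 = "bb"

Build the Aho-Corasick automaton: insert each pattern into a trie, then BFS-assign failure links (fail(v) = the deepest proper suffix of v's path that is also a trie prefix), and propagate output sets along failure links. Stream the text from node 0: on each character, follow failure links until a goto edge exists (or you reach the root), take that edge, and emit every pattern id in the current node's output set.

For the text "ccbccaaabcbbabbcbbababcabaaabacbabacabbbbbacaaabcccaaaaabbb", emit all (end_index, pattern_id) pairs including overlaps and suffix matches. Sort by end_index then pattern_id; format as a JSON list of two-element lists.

Build:
Trie (insert patterns):
  0='ε' goto a→1 b→3 c→6
  1='a' goto a→2
  2='aa' goto ·  [P0 ends]
  3='b' goto b→9 c→4  [P2 ends]
  4='bc' goto c→5
  5='bcc' goto ·  [P1 ends]
  6='c' goto b→7
  7='cb' goto b→8
  8='cbb' goto ·  [P3 ends]
  9='bb' goto ·  [P4 ends]

BFS fail/out derivation:
  fail(1) 'a': from fail(0)=0 chase 'a': 0 ⇒ 0;  out=∅∪out(0)=∅
  fail(3) 'b': from fail(0)=0 chase 'b': 0 ⇒ 0;  out={2}∪out(0)={2}
  fail(6) 'c': from fail(0)=0 chase 'c': 0 ⇒ 0;  out=∅∪out(0)=∅
  fail(2) 'aa': from fail(1)=0 chase 'a': 0 ⇒ 1;  out={0}∪out(1)={0}
  fail(4) 'bc': from fail(3)=0 chase 'c': 0 ⇒ 6;  out=∅∪out(6)=∅
  fail(7) 'cb': from fail(6)=0 chase 'b': 0 ⇒ 3;  out=∅∪out(3)={2}
  fail(9) 'bb': from fail(3)=0 chase 'b': 0 ⇒ 3;  out={4}∪out(3)={2,4}
  fail(5) 'bcc': from fail(4)=6 chase 'c': 6→0 ⇒ 6;  out={1}∪out(6)={1}
  fail(8) 'cbb': from fail(7)=3 chase 'b': 3 ⇒ 9;  out={3}∪out(9)={2,3,4}

Run:
[0] read 'c'  n0⇒n6
[1] read 'c'  n6⇒n6 (via fail)
[2] read 'b'  n6⇒n7  emit P2@[2:2]
[3] read 'c'  n7⇒n4 (via fail)
[4] read 'c'  n4⇒n5  emit P1@[2:4]
[5] read 'a'  n5⇒n1 (via fail)
[6] read 'a'  n1⇒n2  emit P0@[5:6]
[7] read 'a'  n2⇒n2 (via fail)  emit P0@[6:7]
[8] read 'b'  n2⇒n3 (via fail)  emit P2@[8:8]
[9] read 'c'  n3⇒n4
[10] read 'b'  n4⇒n7 (via fail)  emit P2@[10:10]
[11] read 'b'  n7⇒n8  emit P2@[11:11],P3@[9:11],P4@[10:11]
[12] read 'a'  n8⇒n1 (via fail)
[13] read 'b'  n1⇒n3 (via fail)  emit P2@[13:13]
[14] read 'b'  n3⇒n9  emit P2@[14:14],P4@[13:14]
[15] read 'c'  n9⇒n4 (via fail)
[16] read 'b'  n4⇒n7 (via fail)  emit P2@[16:16]
[17] read 'b'  n7⇒n8  emit P2@[17:17],P3@[15:17],P4@[16:17]
[18] read 'a'  n8⇒n1 (via fail)
[19] read 'b'  n1⇒n3 (via fail)  emit P2@[19:19]
[20] read 'a'  n3⇒n1 (via fail)
[21] read 'b'  n1⇒n3 (via fail)  emit P2@[21:21]
[22] read 'c'  n3⇒n4
[23] read 'a'  n4⇒n1 (via fail)
[24] read 'b'  n1⇒n3 (via fail)  emit P2@[24:24]
[25] read 'a'  n3⇒n1 (via fail)
[26] read 'a'  n1⇒n2  emit P0@[25:26]
[27] read 'a'  n2⇒n2 (via fail)  emit P0@[26:27]
[28] read 'b'  n2⇒n3 (via fail)  emit P2@[28:28]
[29] read 'a'  n3⇒n1 (via fail)
[30] read 'c'  n1⇒n6 (via fail)
[31] read 'b'  n6⇒n7  emit P2@[31:31]
[32] read 'a'  n7⇒n1 (via fail)
[33] read 'b'  n1⇒n3 (via fail)  emit P2@[33:33]
[34] read 'a'  n3⇒n1 (via fail)
[35] read 'c'  n1⇒n6 (via fail)
[36] read 'a'  n6⇒n1 (via fail)
[37] read 'b'  n1⇒n3 (via fail)  emit P2@[37:37]
[38] read 'b'  n3⇒n9  emit P2@[38:38],P4@[37:38]
[39] read 'b'  n9⇒n9 (via fail)  emit P2@[39:39],P4@[38:39]
[40] read 'b'  n9⇒n9 (via fail)  emit P2@[40:40],P4@[39:40]
[41] read 'b'  n9⇒n9 (via fail)  emit P2@[41:41],P4@[40:41]
[42] read 'a'  n9⇒n1 (via fail)
[43] read 'c'  n1⇒n6 (via fail)
[44] read 'a'  n6⇒n1 (via fail)
[45] read 'a'  n1⇒n2  emit P0@[44:45]
[46] read 'a'  n2⇒n2 (via fail)  emit P0@[45:46]
[47] read 'b'  n2⇒n3 (via fail)  emit P2@[47:47]
[48] read 'c'  n3⇒n4
[49] read 'c'  n4⇒n5  emit P1@[47:49]
[50] read 'c'  n5⇒n6 (via fail)
[51] read 'a'  n6⇒n1 (via fail)
[52] read 'a'  n1⇒n2  emit P0@[51:52]
[53] read 'a'  n2⇒n2 (via fail)  emit P0@[52:53]
[54] read 'a'  n2⇒n2 (via fail)  emit P0@[53:54]
[55] read 'a'  n2⇒n2 (via fail)  emit P0@[54:55]
[56] read 'b'  n2⇒n3 (via fail)  emit P2@[56:56]
[57] read 'b'  n3⇒n9  emit P2@[57:57],P4@[56:57]
[58] read 'b'  n9⇒n9 (via fail)  emit P2@[58:58],P4@[57:58]

Result: [[2,2],[4,1],[6,0],[7,0],[8,2],[10,2],[11,2],[11,3],[11,4],[13,2],[14,2],[14,4],[16,2],[17,2],[17,3],[17,4],[19,2],[21,2],[24,2],[26,0],[27,0],[28,2],[31,2],[33,2],[37,2],[38,2],[38,4],[39,2],[39,4],[40,2],[40,4],[41,2],[41,4],[45,0],[46,0],[47,2],[49,1],[52,0],[53,0],[54,0],[55,0],[56,2],[57,2],[57,4],[58,2],[58,4]]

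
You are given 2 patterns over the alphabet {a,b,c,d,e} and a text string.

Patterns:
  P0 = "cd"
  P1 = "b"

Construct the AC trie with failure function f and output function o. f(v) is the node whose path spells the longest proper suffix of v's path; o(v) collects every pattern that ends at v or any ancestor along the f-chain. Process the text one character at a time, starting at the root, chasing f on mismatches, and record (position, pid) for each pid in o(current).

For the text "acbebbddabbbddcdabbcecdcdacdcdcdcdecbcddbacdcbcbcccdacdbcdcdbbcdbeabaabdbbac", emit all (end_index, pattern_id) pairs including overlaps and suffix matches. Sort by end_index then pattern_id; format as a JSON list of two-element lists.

Build:
Trie nodes:
  n0 'ε': b→3 c→1
  n1 'c': d→2
  n2 'cd': ·  [P0 ends]
  n3 'b': ·  [P1 ends]

Failure links (BFS by depth):
  n1('c'): parent n0 fail=0; on 'c' 0 → fail=0;  out ∅∪∅=∅
  n3('b'): parent n0 fail=0; on 'b' 0 → fail=0;  out {1}∪∅={1}
  n2('cd'): parent n1 fail=0; on 'd' 0 → fail=0;  out {0}∪∅={0}

Text stream:
[0] read 'a'  n0⇒n0
[1] read 'c'  n0⇒n1
[2] read 'b'  n1⇒n3 ·f  → match P1@[2:2]
[3] read 'e'  n3⇒n0 ·f
[4] read 'b'  n0⇒n3  → match P1@[4:4]
[5] read 'b'  n3⇒n3 ·f  → match P1@[5:5]
[6] read 'd'  n3⇒n0 ·f
[7] read 'd'  n0⇒n0
[8] read 'a'  n0⇒n0
[9] read 'b'  n0⇒n3  → match P1@[9:9]
[10] read 'b'  n3⇒n3 ·f  → match P1@[10:10]
[11] read 'b'  n3⇒n3 ·f  → match P1@[11:11]
[12] read 'd'  n3⇒n0 ·f
[13] read 'd'  n0⇒n0
[14] read 'c'  n0⇒n1
[15] read 'd'  n1⇒n2  → match P0@[14:15]
[16] read 'a'  n2⇒n0 ·f
[17] read 'b'  n0⇒n3  → match P1@[17:17]
[18] read 'b'  n3⇒n3 ·f  → match P1@[18:18]
[19] read 'c'  n3⇒n1 ·f
[20] read 'e'  n1⇒n0 ·f
[21] read 'c'  n0⇒n1
[22] read 'd'  n1⇒n2  → match P0@[21:22]
[23] read 'c'  n2⇒n1 ·f
[24] read 'd'  n1⇒n2  → match P0@[23:24]
[25] read 'a'  n2⇒n0 ·f
[26] read 'c'  n0⇒n1
[27] read 'd'  n1⇒n2  → match P0@[26:27]
[28] read 'c'  n2⇒n1 ·f
[29] read 'd'  n1⇒n2  → match P0@[28:29]
[30] read 'c'  n2⇒n1 ·f
[31] read 'd'  n1⇒n2  → match P0@[30:31]
[32] read 'c'  n2⇒n1 ·f
[33] read 'd'  n1⇒n2  → match P0@[32:33]
[34] read 'e'  n2⇒n0 ·f
[35] read 'c'  n0⇒n1
[36] read 'b'  n1⇒n3 ·f  → match P1@[36:36]
[37] read 'c'  n3⇒n1 ·f
[38] read 'd'  n1⇒n2  → match P0@[37:38]
[39] read 'd'  n2⇒n0 ·f
[40] read 'b'  n0⇒n3  → match P1@[40:40]
[41] read 'a'  n3⇒n0 ·f
[42] read 'c'  n0⇒n1
[43] read 'd'  n1⇒n2  → match P0@[42:43]
[44] read 'c'  n2⇒n1 ·f
[45] read 'b'  n1⇒n3 ·f  → match P1@[45:45]
[46] read 'c'  n3⇒n1 ·f
[47] read 'b'  n1⇒n3 ·f  → match P1@[47:47]
[48] read 'c'  n3⇒n1 ·f
[49] read 'c'  n1⇒n1 ·f
[50] read 'c'  n1⇒n1 ·f
[51] read 'd'  n1⇒n2  → match P0@[50:51]
[52] read 'a'  n2⇒n0 ·f
[53] read 'c'  n0⇒n1
[54] read 'd'  n1⇒n2  → match P0@[53:54]
[55] read 'b'  n2⇒n3 ·f  → match P1@[55:55]
[56] read 'c'  n3⇒n1 ·f
[57] read 'd'  n1⇒n2  → match P0@[56:57]
[58] read 'c'  n2⇒n1 ·f
[59] read 'd'  n1⇒n2  → match P0@[58:59]
[60] read 'b'  n2⇒n3 ·f  → match P1@[60:60]
[61] read 'b'  n3⇒n3 ·f  → match P1@[61:61]
[62] read 'c'  n3⇒n1 ·f
[63] read 'd'  n1⇒n2  → match P0@[62:63]
[64] read 'b'  n2⇒n3 ·f  → match P1@[64:64]
[65] read 'e'  n3⇒n0 ·f
[66] read 'a'  n0⇒n0
[67] read 'b'  n0⇒n3  → match P1@[67:67]
[68] read 'a'  n3⇒n0 ·f
[69] read 'a'  n0⇒n0
[70] read 'b'  n0⇒n3  → match P1@[70:70]
[71] read 'd'  n3⇒n0 ·f
[72] read 'b'  n0⇒n3  → match P1@[72:72]
[73] read 'b'  n3⇒n3 ·f  → match P1@[73:73]
[74] read 'a'  n3⇒n0 ·f
[75] read 'c'  n0⇒n1

Result: [[2,1],[4,1],[5,1],[9,1],[10,1],[11,1],[15,0],[17,1],[18,1],[22,0],[24,0],[27,0],[29,0],[31,0],[33,0],[36,1],[38,0],[40,1],[43,0],[45,1],[47,1],[51,0],[54,0],[55,1],[57,0],[59,0],[60,1],[61,1],[63,0],[64,1],[67,1],[70,1],[72,1],[73,1]]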